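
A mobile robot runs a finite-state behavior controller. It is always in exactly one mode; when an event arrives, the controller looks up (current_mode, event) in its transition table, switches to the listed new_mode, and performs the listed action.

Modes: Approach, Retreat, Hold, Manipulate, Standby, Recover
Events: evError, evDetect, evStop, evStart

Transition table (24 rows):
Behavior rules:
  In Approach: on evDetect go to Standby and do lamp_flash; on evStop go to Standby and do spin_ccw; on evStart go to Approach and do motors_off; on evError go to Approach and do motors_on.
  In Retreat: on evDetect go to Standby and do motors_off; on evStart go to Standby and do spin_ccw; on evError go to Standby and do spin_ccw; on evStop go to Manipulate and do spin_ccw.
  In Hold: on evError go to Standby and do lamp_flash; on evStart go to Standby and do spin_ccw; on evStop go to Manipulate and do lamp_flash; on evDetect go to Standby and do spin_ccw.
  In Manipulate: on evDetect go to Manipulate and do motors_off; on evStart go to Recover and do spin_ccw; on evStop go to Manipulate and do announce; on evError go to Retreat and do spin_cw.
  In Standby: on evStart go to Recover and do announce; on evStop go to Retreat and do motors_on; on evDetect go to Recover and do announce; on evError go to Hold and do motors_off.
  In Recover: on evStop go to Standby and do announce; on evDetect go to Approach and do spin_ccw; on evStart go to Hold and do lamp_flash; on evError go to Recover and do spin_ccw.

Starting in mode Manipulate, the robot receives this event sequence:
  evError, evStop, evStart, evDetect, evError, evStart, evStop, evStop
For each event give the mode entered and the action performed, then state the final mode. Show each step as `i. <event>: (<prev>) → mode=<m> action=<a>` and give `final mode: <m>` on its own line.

final mode: Retreat

1. evError: (Manipulate) → mode=Retreat action=spin_cw
2. evStop: (Retreat) → mode=Manipulate action=spin_ccw
3. evStart: (Manipulate) → mode=Recover action=spin_ccw
4. evDetect: (Recover) → mode=Approach action=spin_ccw
5. evError: (Approach) → mode=Approach action=motors_on
6. evStart: (Approach) → mode=Approach action=motors_off
7. evStop: (Approach) → mode=Standby action=spin_ccw
8. evStop: (Standby) → mode=Retreat action=motors_on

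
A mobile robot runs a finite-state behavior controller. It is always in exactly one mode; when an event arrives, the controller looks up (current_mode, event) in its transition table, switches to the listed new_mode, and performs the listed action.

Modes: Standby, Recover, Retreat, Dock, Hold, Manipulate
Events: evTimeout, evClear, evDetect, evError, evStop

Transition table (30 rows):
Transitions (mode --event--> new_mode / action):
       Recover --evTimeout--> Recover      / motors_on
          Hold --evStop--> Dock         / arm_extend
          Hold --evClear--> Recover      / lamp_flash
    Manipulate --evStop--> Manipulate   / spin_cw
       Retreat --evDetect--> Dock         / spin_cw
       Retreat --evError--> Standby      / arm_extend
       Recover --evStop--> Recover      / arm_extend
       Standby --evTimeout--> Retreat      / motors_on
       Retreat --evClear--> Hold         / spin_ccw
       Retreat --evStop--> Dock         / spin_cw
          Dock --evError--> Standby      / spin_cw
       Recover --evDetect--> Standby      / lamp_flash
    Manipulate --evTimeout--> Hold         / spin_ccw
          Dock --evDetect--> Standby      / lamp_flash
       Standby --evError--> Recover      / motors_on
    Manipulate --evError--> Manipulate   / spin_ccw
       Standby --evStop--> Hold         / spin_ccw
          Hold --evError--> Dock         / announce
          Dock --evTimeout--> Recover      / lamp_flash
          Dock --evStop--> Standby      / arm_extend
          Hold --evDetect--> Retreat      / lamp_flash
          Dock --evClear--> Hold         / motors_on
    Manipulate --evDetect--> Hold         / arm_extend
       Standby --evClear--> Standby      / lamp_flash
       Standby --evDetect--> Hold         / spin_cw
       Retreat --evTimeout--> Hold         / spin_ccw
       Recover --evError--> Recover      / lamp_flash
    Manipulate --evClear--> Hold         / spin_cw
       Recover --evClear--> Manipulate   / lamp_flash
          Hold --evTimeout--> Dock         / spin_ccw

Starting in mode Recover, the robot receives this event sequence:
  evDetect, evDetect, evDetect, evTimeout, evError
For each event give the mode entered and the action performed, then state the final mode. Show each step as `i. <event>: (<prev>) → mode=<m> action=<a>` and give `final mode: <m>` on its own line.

final mode: Dock

1. evDetect: (Recover) → mode=Standby action=lamp_flash
2. evDetect: (Standby) → mode=Hold action=spin_cw
3. evDetect: (Hold) → mode=Retreat action=lamp_flash
4. evTimeout: (Retreat) → mode=Hold action=spin_ccw
5. evError: (Hold) → mode=Dock action=announce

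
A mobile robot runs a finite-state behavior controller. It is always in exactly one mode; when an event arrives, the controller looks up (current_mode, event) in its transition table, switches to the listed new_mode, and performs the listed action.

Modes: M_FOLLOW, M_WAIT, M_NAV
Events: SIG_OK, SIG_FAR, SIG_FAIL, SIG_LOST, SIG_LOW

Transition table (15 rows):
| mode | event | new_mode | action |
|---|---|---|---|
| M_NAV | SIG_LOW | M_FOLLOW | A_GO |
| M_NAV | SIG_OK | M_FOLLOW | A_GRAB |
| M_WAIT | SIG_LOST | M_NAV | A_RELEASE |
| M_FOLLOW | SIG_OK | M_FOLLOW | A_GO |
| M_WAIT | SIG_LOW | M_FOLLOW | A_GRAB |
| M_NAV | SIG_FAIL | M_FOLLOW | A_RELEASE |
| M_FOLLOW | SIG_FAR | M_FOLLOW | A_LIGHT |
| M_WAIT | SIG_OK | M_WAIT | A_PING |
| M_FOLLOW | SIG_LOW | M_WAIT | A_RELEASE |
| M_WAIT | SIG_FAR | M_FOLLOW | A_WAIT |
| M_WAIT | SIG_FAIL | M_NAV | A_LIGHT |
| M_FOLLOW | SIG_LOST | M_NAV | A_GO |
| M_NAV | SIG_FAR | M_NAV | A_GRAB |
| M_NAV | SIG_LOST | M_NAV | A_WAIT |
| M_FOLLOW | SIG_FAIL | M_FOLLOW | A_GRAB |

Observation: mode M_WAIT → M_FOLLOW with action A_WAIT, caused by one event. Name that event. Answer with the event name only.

try SIG_OK: (M_WAIT, SIG_OK) → (M_WAIT, A_PING)
try SIG_FAR: (M_WAIT, SIG_FAR) → (M_FOLLOW, A_WAIT)  ← matches
try SIG_FAIL: (M_WAIT, SIG_FAIL) → (M_NAV, A_LIGHT)
try SIG_LOST: (M_WAIT, SIG_LOST) → (M_NAV, A_RELEASE)
try SIG_LOW: (M_WAIT, SIG_LOW) → (M_FOLLOW, A_GRAB)

SIG_FAR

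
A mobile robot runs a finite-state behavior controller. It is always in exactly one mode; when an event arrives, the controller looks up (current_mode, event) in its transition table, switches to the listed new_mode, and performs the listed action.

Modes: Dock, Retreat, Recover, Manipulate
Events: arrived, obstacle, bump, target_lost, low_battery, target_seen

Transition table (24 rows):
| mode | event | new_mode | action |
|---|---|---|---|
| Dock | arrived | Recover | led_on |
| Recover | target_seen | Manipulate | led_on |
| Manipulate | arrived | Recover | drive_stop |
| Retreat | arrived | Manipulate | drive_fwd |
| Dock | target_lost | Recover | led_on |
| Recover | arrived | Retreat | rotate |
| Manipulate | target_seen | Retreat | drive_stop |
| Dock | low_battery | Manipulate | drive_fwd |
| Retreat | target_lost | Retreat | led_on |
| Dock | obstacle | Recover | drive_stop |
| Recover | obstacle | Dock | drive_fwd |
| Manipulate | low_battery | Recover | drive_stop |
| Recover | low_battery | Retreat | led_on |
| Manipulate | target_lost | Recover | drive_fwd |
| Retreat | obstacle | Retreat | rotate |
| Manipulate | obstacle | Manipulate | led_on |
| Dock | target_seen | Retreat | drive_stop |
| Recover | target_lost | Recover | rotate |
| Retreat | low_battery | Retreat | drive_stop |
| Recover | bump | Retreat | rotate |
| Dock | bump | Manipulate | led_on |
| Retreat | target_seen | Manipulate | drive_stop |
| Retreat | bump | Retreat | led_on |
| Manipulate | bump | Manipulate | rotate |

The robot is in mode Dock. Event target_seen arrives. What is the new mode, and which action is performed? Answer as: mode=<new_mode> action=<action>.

mode=Retreat action=drive_stop

current mode = Dock; filter table to that mode:
  (Dock, arrived) → (Recover, led_on)
  (Dock, target_lost) → (Recover, led_on)
  (Dock, low_battery) → (Manipulate, drive_fwd)
  (Dock, obstacle) → (Recover, drive_stop)
  (Dock, target_seen) → (Retreat, drive_stop)  ← event matches
  (Dock, bump) → (Manipulate, led_on)
event = target_seen selects (Retreat, drive_stop)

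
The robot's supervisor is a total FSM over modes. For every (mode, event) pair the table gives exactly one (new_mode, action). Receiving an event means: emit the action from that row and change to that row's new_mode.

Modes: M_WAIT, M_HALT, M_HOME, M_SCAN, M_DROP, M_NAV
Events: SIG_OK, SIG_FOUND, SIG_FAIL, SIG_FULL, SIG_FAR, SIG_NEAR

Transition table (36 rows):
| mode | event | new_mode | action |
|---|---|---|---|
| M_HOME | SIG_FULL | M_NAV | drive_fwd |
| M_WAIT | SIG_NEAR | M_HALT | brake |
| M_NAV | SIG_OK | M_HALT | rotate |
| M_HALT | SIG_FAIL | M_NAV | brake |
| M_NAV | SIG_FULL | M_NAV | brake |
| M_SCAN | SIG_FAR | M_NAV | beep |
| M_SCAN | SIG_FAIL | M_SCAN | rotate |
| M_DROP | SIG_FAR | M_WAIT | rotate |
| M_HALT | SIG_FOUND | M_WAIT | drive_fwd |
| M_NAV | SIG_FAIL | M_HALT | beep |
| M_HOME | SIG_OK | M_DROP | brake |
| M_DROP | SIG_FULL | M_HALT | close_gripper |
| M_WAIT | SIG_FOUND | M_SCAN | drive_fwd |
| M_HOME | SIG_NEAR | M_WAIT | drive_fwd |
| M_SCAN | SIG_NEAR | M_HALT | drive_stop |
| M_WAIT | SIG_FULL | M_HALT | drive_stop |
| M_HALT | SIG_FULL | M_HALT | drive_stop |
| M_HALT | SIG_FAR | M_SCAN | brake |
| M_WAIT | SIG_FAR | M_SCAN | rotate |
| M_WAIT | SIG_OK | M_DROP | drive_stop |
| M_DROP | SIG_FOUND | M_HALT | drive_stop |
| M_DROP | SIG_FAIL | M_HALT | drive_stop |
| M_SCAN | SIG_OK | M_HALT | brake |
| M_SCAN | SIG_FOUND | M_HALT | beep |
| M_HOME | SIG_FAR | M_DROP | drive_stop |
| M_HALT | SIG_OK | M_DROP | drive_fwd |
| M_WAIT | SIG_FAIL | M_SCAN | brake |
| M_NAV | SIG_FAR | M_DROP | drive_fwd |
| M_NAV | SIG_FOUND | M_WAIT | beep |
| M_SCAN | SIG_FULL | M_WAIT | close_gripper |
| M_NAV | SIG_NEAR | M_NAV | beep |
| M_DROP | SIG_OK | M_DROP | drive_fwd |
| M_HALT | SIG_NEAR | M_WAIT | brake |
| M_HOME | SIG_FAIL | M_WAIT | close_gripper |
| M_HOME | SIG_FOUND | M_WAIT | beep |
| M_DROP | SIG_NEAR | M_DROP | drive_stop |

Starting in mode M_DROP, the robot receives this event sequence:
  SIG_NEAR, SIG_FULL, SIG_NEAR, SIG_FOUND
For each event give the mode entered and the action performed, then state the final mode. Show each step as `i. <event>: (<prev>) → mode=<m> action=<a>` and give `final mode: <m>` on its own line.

final mode: M_SCAN

1. SIG_NEAR: (M_DROP) → mode=M_DROP action=drive_stop
2. SIG_FULL: (M_DROP) → mode=M_HALT action=close_gripper
3. SIG_NEAR: (M_HALT) → mode=M_WAIT action=brake
4. SIG_FOUND: (M_WAIT) → mode=M_SCAN action=drive_fwd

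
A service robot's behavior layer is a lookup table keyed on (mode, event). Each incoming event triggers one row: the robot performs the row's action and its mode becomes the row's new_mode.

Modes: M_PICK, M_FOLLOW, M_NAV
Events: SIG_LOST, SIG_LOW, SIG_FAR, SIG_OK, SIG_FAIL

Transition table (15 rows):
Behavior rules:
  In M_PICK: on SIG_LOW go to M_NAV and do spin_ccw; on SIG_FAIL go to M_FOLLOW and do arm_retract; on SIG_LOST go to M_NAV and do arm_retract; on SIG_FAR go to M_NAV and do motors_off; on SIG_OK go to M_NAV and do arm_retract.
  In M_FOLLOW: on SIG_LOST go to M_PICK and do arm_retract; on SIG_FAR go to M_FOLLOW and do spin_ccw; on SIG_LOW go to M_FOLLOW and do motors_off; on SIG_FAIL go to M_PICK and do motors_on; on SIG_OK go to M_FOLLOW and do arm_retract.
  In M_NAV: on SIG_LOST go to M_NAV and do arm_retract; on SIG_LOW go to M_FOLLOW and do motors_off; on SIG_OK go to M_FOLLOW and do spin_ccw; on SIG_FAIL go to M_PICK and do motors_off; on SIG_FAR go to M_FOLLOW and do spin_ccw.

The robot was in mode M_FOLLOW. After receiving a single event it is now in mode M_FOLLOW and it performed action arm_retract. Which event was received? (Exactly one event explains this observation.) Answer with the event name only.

try SIG_LOST: (M_FOLLOW, SIG_LOST) → (M_PICK, arm_retract)
try SIG_LOW: (M_FOLLOW, SIG_LOW) → (M_FOLLOW, motors_off)
try SIG_FAR: (M_FOLLOW, SIG_FAR) → (M_FOLLOW, spin_ccw)
try SIG_OK: (M_FOLLOW, SIG_OK) → (M_FOLLOW, arm_retract)  ← matches
try SIG_FAIL: (M_FOLLOW, SIG_FAIL) → (M_PICK, motors_on)

SIG_OK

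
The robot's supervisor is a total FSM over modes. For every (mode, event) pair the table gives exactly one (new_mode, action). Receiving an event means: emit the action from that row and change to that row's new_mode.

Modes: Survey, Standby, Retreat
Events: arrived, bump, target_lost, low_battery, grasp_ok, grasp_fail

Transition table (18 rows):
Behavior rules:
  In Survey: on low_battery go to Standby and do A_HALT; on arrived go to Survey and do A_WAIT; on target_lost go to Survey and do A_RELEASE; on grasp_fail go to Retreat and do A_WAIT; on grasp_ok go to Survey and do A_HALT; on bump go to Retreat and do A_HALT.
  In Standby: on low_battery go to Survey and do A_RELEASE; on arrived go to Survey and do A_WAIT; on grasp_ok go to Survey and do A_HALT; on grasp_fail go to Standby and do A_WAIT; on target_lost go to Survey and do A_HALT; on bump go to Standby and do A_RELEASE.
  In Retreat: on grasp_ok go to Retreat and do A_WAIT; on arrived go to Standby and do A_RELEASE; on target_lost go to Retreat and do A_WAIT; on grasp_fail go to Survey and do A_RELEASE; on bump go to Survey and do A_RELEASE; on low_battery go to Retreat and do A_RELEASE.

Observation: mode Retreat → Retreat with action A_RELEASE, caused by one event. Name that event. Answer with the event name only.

low_battery

try arrived: (Retreat, arrived) → (Standby, A_RELEASE)
try bump: (Retreat, bump) → (Survey, A_RELEASE)
try target_lost: (Retreat, target_lost) → (Retreat, A_WAIT)
try low_battery: (Retreat, low_battery) → (Retreat, A_RELEASE)  ← matches
try grasp_ok: (Retreat, grasp_ok) → (Retreat, A_WAIT)
try grasp_fail: (Retreat, grasp_fail) → (Survey, A_RELEASE)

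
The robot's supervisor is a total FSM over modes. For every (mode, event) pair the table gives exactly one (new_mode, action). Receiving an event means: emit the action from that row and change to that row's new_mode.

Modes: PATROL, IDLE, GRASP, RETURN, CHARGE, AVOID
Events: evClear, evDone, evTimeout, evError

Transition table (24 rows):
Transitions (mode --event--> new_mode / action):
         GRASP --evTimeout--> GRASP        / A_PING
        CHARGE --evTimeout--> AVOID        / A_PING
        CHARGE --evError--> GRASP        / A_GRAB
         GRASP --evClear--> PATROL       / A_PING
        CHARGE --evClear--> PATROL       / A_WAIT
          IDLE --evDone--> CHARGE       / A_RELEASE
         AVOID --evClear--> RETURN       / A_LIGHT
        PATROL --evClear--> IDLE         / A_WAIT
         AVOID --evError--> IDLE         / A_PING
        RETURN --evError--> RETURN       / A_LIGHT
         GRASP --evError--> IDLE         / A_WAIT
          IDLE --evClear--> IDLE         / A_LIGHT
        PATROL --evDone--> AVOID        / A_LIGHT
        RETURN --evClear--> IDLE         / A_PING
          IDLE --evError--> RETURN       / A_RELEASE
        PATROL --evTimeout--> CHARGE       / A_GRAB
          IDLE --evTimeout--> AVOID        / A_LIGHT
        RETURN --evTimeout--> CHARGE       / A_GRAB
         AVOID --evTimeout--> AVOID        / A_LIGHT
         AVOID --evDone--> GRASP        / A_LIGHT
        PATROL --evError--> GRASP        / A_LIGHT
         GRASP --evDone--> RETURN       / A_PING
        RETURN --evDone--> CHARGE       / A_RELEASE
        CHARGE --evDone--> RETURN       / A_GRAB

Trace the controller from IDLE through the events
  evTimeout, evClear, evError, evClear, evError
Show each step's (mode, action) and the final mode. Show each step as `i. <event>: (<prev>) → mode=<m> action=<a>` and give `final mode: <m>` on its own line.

1. evTimeout: (IDLE) → mode=AVOID action=A_LIGHT
2. evClear: (AVOID) → mode=RETURN action=A_LIGHT
3. evError: (RETURN) → mode=RETURN action=A_LIGHT
4. evClear: (RETURN) → mode=IDLE action=A_PING
5. evError: (IDLE) → mode=RETURN action=A_RELEASE

final mode: RETURN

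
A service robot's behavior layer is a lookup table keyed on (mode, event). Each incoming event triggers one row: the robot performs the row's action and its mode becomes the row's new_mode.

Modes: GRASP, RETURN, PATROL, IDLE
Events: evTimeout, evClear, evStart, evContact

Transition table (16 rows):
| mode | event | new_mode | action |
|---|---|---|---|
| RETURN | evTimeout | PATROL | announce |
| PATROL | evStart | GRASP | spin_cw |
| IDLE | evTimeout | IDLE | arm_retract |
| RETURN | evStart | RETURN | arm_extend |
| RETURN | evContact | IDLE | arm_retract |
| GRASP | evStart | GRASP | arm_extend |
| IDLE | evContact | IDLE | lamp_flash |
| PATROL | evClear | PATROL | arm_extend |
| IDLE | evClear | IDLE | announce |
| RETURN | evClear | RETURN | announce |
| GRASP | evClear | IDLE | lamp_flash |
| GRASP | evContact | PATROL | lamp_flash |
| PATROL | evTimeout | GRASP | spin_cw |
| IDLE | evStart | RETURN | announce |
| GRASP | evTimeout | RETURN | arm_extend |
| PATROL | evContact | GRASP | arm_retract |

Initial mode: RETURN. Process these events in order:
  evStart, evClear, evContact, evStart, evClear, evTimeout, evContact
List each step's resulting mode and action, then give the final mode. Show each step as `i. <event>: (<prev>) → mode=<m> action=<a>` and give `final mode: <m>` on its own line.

1. evStart: (RETURN) → mode=RETURN action=arm_extend
2. evClear: (RETURN) → mode=RETURN action=announce
3. evContact: (RETURN) → mode=IDLE action=arm_retract
4. evStart: (IDLE) → mode=RETURN action=announce
5. evClear: (RETURN) → mode=RETURN action=announce
6. evTimeout: (RETURN) → mode=PATROL action=announce
7. evContact: (PATROL) → mode=GRASP action=arm_retract

final mode: GRASP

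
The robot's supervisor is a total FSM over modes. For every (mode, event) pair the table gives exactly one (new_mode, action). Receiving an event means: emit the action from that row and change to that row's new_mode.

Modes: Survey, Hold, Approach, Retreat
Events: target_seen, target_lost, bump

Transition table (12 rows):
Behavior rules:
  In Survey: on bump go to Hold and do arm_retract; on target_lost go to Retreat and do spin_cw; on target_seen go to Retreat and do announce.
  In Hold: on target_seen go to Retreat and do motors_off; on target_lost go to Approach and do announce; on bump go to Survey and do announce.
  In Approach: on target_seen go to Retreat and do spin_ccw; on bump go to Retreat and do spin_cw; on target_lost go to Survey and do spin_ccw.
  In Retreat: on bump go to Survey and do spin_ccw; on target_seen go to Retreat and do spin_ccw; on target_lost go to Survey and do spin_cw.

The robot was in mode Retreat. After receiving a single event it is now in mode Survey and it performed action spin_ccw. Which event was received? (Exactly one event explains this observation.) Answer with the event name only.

try target_seen: (Retreat, target_seen) → (Retreat, spin_ccw)
try target_lost: (Retreat, target_lost) → (Survey, spin_cw)
try bump: (Retreat, bump) → (Survey, spin_ccw)  ← matches

bump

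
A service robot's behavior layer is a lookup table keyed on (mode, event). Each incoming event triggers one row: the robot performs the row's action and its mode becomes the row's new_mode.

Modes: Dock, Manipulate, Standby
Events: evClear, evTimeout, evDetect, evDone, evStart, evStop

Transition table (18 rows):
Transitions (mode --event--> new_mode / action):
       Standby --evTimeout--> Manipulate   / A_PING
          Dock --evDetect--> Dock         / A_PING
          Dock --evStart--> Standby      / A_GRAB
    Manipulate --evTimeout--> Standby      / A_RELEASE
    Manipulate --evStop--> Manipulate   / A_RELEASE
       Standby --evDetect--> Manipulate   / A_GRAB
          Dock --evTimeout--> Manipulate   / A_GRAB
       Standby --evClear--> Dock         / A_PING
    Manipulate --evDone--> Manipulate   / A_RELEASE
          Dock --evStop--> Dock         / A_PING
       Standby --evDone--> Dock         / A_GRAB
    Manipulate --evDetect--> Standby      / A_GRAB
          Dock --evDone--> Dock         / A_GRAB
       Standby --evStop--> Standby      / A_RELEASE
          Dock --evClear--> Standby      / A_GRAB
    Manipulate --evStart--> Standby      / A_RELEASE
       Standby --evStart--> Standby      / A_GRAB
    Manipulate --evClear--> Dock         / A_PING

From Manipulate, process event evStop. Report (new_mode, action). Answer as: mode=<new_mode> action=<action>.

mode=Manipulate action=A_RELEASE

current mode = Manipulate; filter table to that mode:
  (Manipulate, evTimeout) → (Standby, A_RELEASE)
  (Manipulate, evStop) → (Manipulate, A_RELEASE)  ← event matches
  (Manipulate, evDone) → (Manipulate, A_RELEASE)
  (Manipulate, evDetect) → (Standby, A_GRAB)
  (Manipulate, evStart) → (Standby, A_RELEASE)
  (Manipulate, evClear) → (Dock, A_PING)
event = evStop selects (Manipulate, A_RELEASE)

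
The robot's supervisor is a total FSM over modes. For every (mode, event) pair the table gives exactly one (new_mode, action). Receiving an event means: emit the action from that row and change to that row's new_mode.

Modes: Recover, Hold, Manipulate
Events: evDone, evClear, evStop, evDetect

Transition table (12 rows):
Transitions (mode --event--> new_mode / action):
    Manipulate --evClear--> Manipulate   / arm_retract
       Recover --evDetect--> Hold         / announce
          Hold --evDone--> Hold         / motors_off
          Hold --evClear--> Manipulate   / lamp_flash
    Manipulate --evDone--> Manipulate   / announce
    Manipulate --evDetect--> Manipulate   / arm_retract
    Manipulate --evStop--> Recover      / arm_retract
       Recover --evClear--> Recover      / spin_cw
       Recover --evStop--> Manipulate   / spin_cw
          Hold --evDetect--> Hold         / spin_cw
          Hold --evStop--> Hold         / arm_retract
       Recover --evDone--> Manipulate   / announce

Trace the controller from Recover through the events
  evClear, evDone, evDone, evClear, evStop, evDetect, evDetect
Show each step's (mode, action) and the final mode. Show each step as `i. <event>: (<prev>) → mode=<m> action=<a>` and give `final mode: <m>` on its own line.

final mode: Hold

1. evClear: (Recover) → mode=Recover action=spin_cw
2. evDone: (Recover) → mode=Manipulate action=announce
3. evDone: (Manipulate) → mode=Manipulate action=announce
4. evClear: (Manipulate) → mode=Manipulate action=arm_retract
5. evStop: (Manipulate) → mode=Recover action=arm_retract
6. evDetect: (Recover) → mode=Hold action=announce
7. evDetect: (Hold) → mode=Hold action=spin_cw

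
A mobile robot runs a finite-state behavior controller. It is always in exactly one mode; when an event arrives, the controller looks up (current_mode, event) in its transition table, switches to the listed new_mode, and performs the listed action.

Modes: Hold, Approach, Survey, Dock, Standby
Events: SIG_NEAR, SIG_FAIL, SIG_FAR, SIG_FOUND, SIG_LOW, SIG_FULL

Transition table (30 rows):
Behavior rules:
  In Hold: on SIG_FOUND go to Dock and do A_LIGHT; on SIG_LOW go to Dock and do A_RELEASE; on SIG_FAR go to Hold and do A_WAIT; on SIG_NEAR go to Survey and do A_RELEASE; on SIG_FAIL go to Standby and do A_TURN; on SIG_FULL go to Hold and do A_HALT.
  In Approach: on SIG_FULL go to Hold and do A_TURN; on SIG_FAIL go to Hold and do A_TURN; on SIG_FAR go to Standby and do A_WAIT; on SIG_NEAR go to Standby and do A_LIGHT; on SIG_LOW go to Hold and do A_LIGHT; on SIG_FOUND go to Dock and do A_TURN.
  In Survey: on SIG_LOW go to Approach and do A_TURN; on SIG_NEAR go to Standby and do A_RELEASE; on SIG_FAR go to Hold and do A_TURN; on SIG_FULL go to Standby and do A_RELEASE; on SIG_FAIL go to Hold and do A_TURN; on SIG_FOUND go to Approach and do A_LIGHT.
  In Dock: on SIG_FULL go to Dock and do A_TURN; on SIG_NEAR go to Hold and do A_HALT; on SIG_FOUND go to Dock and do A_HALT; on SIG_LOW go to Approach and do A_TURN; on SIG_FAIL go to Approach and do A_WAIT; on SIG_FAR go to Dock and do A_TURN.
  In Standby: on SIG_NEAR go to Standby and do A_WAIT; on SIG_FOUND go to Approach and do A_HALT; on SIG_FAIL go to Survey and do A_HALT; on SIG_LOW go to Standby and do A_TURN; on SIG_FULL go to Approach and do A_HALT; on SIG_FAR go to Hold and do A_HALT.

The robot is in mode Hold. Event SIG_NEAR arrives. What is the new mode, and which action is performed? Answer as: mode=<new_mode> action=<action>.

current mode = Hold; filter table to that mode:
  (Hold, SIG_FOUND) → (Dock, A_LIGHT)
  (Hold, SIG_LOW) → (Dock, A_RELEASE)
  (Hold, SIG_FAR) → (Hold, A_WAIT)
  (Hold, SIG_NEAR) → (Survey, A_RELEASE)  ← event matches
  (Hold, SIG_FAIL) → (Standby, A_TURN)
  (Hold, SIG_FULL) → (Hold, A_HALT)
event = SIG_NEAR selects (Survey, A_RELEASE)

mode=Survey action=A_RELEASE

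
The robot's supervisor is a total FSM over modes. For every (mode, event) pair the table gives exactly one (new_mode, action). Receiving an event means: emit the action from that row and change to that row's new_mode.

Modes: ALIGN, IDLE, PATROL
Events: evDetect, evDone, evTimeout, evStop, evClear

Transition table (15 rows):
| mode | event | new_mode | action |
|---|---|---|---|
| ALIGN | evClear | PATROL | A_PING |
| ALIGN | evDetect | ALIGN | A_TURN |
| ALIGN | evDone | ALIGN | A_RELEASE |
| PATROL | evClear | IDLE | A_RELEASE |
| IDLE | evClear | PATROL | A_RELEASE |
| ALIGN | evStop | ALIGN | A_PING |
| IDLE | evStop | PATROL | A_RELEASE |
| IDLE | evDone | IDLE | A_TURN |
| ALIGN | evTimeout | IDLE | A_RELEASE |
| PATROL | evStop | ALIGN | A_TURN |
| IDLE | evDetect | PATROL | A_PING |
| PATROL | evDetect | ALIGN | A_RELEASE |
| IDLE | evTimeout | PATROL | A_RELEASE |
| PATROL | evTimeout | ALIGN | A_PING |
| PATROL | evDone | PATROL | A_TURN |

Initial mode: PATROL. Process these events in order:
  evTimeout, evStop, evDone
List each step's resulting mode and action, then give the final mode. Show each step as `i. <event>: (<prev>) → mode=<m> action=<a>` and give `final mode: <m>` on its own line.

final mode: ALIGN

1. evTimeout: (PATROL) → mode=ALIGN action=A_PING
2. evStop: (ALIGN) → mode=ALIGN action=A_PING
3. evDone: (ALIGN) → mode=ALIGN action=A_RELEASE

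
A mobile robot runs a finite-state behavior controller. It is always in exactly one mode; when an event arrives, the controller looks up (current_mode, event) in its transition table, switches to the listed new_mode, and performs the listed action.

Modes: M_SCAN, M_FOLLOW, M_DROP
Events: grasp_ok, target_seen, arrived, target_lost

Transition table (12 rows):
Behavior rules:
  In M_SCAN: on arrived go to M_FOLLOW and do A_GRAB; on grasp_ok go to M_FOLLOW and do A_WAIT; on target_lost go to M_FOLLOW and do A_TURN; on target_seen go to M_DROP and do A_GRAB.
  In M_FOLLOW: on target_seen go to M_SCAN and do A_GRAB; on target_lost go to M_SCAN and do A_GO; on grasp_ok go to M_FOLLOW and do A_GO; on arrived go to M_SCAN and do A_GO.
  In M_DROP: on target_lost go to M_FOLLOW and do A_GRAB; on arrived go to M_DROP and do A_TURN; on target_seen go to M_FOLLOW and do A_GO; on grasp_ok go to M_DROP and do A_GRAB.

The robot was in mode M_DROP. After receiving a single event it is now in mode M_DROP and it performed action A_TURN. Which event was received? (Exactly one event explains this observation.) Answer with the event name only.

arrived

try grasp_ok: (M_DROP, grasp_ok) → (M_DROP, A_GRAB)
try target_seen: (M_DROP, target_seen) → (M_FOLLOW, A_GO)
try arrived: (M_DROP, arrived) → (M_DROP, A_TURN)  ← matches
try target_lost: (M_DROP, target_lost) → (M_FOLLOW, A_GRAB)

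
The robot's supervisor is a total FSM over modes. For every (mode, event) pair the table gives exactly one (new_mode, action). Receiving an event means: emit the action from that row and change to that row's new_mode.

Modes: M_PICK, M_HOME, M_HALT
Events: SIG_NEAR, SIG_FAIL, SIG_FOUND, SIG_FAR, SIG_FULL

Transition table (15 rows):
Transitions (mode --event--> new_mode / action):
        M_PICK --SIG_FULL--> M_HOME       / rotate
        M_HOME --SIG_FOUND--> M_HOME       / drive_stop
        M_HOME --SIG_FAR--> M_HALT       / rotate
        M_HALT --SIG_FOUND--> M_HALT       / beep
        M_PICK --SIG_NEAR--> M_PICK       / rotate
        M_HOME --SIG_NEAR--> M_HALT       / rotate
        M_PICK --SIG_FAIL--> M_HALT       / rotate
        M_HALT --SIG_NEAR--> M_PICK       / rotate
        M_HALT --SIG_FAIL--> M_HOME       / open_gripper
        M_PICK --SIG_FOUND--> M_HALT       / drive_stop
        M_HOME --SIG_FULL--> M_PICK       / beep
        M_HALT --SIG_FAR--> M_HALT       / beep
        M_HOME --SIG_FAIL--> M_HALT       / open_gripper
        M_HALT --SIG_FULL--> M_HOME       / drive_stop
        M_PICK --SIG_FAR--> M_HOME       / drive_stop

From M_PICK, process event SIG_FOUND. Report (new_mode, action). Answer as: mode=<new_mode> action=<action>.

current mode = M_PICK; filter table to that mode:
  (M_PICK, SIG_FULL) → (M_HOME, rotate)
  (M_PICK, SIG_NEAR) → (M_PICK, rotate)
  (M_PICK, SIG_FAIL) → (M_HALT, rotate)
  (M_PICK, SIG_FOUND) → (M_HALT, drive_stop)  ← event matches
  (M_PICK, SIG_FAR) → (M_HOME, drive_stop)
event = SIG_FOUND selects (M_HALT, drive_stop)

mode=M_HALT action=drive_stop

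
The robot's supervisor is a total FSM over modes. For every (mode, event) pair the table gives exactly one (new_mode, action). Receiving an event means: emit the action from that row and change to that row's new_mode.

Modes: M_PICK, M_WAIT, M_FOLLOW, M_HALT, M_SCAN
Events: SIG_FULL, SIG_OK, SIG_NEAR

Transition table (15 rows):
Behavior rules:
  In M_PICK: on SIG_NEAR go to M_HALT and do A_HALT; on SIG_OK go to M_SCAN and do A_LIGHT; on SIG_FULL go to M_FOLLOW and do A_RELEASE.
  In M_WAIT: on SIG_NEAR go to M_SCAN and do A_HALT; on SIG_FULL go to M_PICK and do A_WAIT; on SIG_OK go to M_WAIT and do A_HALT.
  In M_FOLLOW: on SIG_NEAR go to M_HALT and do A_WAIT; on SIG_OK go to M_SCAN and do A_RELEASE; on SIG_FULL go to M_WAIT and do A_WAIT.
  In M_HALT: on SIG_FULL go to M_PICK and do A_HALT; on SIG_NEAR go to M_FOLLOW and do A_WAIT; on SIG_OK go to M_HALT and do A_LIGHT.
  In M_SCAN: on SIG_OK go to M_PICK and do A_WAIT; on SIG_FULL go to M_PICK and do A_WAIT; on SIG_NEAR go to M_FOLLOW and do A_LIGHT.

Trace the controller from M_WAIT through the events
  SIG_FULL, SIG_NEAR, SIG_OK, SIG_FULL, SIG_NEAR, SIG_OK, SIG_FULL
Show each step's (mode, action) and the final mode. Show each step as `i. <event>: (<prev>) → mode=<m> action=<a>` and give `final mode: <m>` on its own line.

final mode: M_PICK

1. SIG_FULL: (M_WAIT) → mode=M_PICK action=A_WAIT
2. SIG_NEAR: (M_PICK) → mode=M_HALT action=A_HALT
3. SIG_OK: (M_HALT) → mode=M_HALT action=A_LIGHT
4. SIG_FULL: (M_HALT) → mode=M_PICK action=A_HALT
5. SIG_NEAR: (M_PICK) → mode=M_HALT action=A_HALT
6. SIG_OK: (M_HALT) → mode=M_HALT action=A_LIGHT
7. SIG_FULL: (M_HALT) → mode=M_PICK action=A_HALT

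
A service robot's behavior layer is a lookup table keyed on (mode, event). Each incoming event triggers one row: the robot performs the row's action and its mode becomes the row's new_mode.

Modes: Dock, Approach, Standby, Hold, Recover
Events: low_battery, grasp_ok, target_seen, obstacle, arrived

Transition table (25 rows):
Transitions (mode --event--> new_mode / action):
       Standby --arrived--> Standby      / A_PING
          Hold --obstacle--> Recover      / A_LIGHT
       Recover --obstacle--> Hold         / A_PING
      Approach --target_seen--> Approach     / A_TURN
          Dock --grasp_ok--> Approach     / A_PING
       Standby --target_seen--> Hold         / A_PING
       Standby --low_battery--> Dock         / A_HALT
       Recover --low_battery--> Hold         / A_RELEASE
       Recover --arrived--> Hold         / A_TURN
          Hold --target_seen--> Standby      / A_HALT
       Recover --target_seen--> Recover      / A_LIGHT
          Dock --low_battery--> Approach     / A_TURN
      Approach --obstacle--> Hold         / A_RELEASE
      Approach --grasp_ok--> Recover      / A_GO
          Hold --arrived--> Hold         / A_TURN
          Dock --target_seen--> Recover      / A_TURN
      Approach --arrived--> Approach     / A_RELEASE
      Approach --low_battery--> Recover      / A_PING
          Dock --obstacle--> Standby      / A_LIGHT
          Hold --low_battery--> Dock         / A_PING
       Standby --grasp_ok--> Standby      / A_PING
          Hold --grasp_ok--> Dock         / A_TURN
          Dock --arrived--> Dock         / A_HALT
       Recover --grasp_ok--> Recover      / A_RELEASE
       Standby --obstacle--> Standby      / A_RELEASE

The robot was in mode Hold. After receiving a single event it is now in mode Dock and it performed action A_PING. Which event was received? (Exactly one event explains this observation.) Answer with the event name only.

try low_battery: (Hold, low_battery) → (Dock, A_PING)  ← matches
try grasp_ok: (Hold, grasp_ok) → (Dock, A_TURN)
try target_seen: (Hold, target_seen) → (Standby, A_HALT)
try obstacle: (Hold, obstacle) → (Recover, A_LIGHT)
try arrived: (Hold, arrived) → (Hold, A_TURN)

low_battery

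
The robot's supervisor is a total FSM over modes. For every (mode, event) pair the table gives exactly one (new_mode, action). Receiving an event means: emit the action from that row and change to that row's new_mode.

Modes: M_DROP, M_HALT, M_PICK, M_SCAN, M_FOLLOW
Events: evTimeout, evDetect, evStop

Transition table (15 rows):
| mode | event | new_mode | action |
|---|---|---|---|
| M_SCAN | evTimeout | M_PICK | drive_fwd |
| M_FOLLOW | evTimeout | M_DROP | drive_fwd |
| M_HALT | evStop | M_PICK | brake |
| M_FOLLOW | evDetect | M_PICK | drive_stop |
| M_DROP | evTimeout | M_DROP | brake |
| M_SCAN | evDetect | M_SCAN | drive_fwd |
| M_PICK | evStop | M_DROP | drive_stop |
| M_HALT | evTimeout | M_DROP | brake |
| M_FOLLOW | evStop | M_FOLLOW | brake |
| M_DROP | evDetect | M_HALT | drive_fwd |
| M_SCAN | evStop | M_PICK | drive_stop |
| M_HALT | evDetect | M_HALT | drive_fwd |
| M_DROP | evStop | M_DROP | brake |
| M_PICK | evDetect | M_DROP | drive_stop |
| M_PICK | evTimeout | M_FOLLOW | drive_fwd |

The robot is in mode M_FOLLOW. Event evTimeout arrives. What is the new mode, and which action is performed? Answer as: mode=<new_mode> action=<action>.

current mode = M_FOLLOW; filter table to that mode:
  (M_FOLLOW, evTimeout) → (M_DROP, drive_fwd)  ← event matches
  (M_FOLLOW, evDetect) → (M_PICK, drive_stop)
  (M_FOLLOW, evStop) → (M_FOLLOW, brake)
event = evTimeout selects (M_DROP, drive_fwd)

mode=M_DROP action=drive_fwd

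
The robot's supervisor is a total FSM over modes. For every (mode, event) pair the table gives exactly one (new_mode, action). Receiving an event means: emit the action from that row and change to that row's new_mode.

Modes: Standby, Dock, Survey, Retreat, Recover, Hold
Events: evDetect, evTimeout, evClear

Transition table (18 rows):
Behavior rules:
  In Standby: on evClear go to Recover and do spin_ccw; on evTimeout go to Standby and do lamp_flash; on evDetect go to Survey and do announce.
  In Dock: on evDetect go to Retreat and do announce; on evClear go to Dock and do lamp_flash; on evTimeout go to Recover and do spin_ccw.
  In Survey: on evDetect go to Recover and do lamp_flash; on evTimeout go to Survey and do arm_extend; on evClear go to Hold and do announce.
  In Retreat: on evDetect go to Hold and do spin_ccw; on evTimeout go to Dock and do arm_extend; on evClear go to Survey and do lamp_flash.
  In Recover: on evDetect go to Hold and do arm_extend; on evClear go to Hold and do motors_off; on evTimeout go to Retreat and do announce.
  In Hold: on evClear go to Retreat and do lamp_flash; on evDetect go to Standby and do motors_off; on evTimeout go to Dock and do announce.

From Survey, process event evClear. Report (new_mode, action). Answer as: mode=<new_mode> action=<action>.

current mode = Survey; filter table to that mode:
  (Survey, evDetect) → (Recover, lamp_flash)
  (Survey, evTimeout) → (Survey, arm_extend)
  (Survey, evClear) → (Hold, announce)  ← event matches
event = evClear selects (Hold, announce)

mode=Hold action=announce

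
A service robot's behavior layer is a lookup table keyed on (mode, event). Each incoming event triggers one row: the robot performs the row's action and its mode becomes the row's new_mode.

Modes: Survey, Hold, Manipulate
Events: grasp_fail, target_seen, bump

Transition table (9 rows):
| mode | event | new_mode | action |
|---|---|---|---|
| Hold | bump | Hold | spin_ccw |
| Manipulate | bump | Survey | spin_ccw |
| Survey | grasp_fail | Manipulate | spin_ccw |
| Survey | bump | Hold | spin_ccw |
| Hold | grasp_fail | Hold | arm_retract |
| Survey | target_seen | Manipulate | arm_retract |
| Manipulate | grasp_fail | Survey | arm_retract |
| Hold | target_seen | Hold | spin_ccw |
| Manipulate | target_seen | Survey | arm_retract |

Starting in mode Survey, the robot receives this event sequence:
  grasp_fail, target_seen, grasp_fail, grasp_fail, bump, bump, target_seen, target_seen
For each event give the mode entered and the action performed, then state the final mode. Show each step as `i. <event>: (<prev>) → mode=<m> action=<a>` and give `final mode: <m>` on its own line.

1. grasp_fail: (Survey) → mode=Manipulate action=spin_ccw
2. target_seen: (Manipulate) → mode=Survey action=arm_retract
3. grasp_fail: (Survey) → mode=Manipulate action=spin_ccw
4. grasp_fail: (Manipulate) → mode=Survey action=arm_retract
5. bump: (Survey) → mode=Hold action=spin_ccw
6. bump: (Hold) → mode=Hold action=spin_ccw
7. target_seen: (Hold) → mode=Hold action=spin_ccw
8. target_seen: (Hold) → mode=Hold action=spin_ccw

final mode: Hold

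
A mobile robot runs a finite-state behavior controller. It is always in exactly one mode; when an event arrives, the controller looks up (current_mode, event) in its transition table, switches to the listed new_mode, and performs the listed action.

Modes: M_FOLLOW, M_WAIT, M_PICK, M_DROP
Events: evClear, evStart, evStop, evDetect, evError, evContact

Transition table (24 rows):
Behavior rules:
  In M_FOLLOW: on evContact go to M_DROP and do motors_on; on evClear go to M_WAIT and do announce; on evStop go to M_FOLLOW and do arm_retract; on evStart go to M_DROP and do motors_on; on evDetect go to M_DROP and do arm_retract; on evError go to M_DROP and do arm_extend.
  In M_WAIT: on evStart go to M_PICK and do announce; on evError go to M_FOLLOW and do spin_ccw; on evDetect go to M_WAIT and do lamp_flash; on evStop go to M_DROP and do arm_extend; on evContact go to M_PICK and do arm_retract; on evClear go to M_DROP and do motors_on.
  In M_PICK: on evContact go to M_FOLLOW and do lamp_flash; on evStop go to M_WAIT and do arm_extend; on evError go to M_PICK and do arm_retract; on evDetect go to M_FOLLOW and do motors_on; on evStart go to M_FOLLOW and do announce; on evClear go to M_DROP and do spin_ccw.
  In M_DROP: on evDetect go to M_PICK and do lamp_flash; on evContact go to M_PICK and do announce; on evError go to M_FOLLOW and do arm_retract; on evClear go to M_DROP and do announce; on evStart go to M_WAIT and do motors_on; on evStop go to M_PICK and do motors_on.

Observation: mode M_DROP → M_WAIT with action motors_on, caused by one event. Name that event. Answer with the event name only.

evStart

try evClear: (M_DROP, evClear) → (M_DROP, announce)
try evStart: (M_DROP, evStart) → (M_WAIT, motors_on)  ← matches
try evStop: (M_DROP, evStop) → (M_PICK, motors_on)
try evDetect: (M_DROP, evDetect) → (M_PICK, lamp_flash)
try evError: (M_DROP, evError) → (M_FOLLOW, arm_retract)
try evContact: (M_DROP, evContact) → (M_PICK, announce)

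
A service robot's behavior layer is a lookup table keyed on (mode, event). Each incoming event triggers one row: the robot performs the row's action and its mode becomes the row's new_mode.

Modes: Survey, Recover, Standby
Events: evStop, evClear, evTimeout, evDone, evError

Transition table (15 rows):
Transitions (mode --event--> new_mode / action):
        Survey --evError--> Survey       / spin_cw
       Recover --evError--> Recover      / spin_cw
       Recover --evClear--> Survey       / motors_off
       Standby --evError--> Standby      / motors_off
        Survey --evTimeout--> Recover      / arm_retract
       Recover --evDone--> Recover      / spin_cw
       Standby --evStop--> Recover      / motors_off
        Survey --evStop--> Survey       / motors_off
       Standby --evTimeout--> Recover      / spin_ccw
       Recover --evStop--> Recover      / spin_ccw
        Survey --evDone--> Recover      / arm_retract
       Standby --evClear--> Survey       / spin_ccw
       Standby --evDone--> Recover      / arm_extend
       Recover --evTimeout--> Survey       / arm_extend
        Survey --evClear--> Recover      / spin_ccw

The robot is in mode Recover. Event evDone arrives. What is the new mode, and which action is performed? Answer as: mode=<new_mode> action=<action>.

mode=Recover action=spin_cw

current mode = Recover; filter table to that mode:
  (Recover, evError) → (Recover, spin_cw)
  (Recover, evClear) → (Survey, motors_off)
  (Recover, evDone) → (Recover, spin_cw)  ← event matches
  (Recover, evStop) → (Recover, spin_ccw)
  (Recover, evTimeout) → (Survey, arm_extend)
event = evDone selects (Recover, spin_cw)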